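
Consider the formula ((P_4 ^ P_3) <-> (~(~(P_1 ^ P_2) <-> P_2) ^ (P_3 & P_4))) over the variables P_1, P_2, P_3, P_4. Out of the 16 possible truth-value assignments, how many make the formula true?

P_1  P_2  P_3  P_4  |  φ
 T    T    T    T   |  F
 T    T    T    F   |  F
 T    T    F    T   |  F
 T    T    F    F   |  T
 T    F    T    T   |  F
 T    F    T    F   |  F
 T    F    F    T   |  F
 T    F    F    F   |  T
 F    T    T    T   |  T
 F    T    T    F   |  T
 F    T    F    T   |  T
 F    T    F    F   |  F
 F    F    T    T   |  T
 F    F    T    F   |  T
 F    F    F    T   |  T
 F    F    F    F   |  F
The formula is true on 8 of the 16 rows.

8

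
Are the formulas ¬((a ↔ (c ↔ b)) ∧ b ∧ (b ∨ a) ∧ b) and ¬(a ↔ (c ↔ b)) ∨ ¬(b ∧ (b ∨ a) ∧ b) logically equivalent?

equivalent

a  b  c  |  φ  ψ
1  1  1  |  0  0
1  1  0  |  1  1
1  0  1  |  1  1
1  0  0  |  1  1
0  1  1  |  1  1
0  1  0  |  0  0
0  0  1  |  1  1
0  0  0  |  1  1
The columns for φ and ψ agree on every row, so they are logically equivalent.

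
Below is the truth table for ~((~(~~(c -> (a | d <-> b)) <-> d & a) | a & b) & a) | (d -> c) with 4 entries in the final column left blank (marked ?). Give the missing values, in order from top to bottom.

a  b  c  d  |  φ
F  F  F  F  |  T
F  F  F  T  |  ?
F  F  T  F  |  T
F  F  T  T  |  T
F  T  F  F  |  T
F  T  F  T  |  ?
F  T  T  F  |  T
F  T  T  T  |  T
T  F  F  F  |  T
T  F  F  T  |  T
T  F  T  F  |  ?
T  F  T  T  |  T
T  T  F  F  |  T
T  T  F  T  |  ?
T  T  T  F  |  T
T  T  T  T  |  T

T, T, T, F

Row a=F, b=F, c=F, d=T: ~((~(~~(c -> (a | d <-> b)) <-> d & a) | a & b) & a) = T, (d -> c) = F, so the formula = T.
Row a=F, b=T, c=F, d=T: ~((~(~~(c -> (a | d <-> b)) <-> d & a) | a & b) & a) = T, (d -> c) = F, so the formula = T.
Row a=T, b=F, c=T, d=F: ~((~(~~(c -> (a | d <-> b)) <-> d & a) | a & b) & a) = T, (d -> c) = T, so the formula = T.
Row a=T, b=T, c=F, d=T: ~((~(~~(c -> (a | d <-> b)) <-> d & a) | a & b) & a) = F, (d -> c) = F, so the formula = F.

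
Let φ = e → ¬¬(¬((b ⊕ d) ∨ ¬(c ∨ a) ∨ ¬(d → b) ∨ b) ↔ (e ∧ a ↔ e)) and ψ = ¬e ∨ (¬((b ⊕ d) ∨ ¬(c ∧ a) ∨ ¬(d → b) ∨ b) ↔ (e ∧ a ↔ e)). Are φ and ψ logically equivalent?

not equivalent

  a   |   b   |   c   |   d   |   e   ||   φ   |   ψ  
 True |  True |  True |  True |  True || False | False
 True |  True |  True |  True | False ||  True |  True
 True |  True |  True | False |  True || False | False
 True |  True |  True | False | False ||  True |  True
 True |  True | False |  True |  True || False | False
 True |  True | False |  True | False ||  True |  True
 True |  True | False | False |  True || False | False
 True |  True | False | False | False ||  True |  True
 True | False |  True |  True |  True || False | False
 True | False |  True |  True | False ||  True |  True
 True | False |  True | False |  True ||  True |  True
 True | False |  True | False | False ||  True |  True
 True | False | False |  True |  True || False | False
 True | False | False |  True | False ||  True |  True
 True | False | False | False |  True ||  True | False
 True | False | False | False | False ||  True |  True
False |  True |  True |  True |  True ||  True |  True
False |  True |  True |  True | False ||  True |  True
False |  True |  True | False |  True ||  True |  True
False |  True |  True | False | False ||  True |  True
False |  True | False |  True |  True ||  True |  True
False |  True | False |  True | False ||  True |  True
False |  True | False | False |  True ||  True |  True
False |  True | False | False | False ||  True |  True
False | False |  True |  True |  True ||  True |  True
False | False |  True |  True | False ||  True |  True
False | False |  True | False |  True || False |  True
False | False |  True | False | False ||  True |  True
False | False | False |  True |  True ||  True |  True
False | False | False |  True | False ||  True |  True
False | False | False | False |  True ||  True |  True
False | False | False | False | False ||  True |  True
The columns differ at a=True, b=False, c=False, d=False, e=True (φ=True, ψ=False), so they are not equivalent.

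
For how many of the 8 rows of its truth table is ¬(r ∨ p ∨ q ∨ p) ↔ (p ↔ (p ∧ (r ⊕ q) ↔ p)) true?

p | q | r | (p ∨ q) | (r ∨ (p ∨ q) ∨ p) | ¬(r ∨ (p ∨ q) ∨ p) | (r ⊕ q) | (p ∧ (r ⊕ q)) | ((p ∧ (r ⊕ q)) ↔ p) | (p ↔ ((p ∧ (r ⊕ q)) ↔ p)) | φ
- | - | - | ------- | ----------------- | ------------------ | ------- | ------------- | ------------------- | ------------------------- | -
1 | 1 | 1 |    1    |         1         |         0          |    0    |       0       |          0          |             0             | 1
1 | 1 | 0 |    1    |         1         |         0          |    1    |       1       |          1          |             1             | 0
1 | 0 | 1 |    1    |         1         |         0          |    1    |       1       |          1          |             1             | 0
1 | 0 | 0 |    1    |         1         |         0          |    0    |       0       |          0          |             0             | 1
0 | 1 | 1 |    1    |         1         |         0          |    0    |       0       |          1          |             0             | 1
0 | 1 | 0 |    1    |         1         |         0          |    1    |       0       |          1          |             0             | 1
0 | 0 | 1 |    0    |         1         |         0          |    1    |       0       |          1          |             0             | 1
0 | 0 | 0 |    0    |         0         |         1          |    0    |       0       |          1          |             0             | 0
The formula is true on 5 of the 8 rows.

5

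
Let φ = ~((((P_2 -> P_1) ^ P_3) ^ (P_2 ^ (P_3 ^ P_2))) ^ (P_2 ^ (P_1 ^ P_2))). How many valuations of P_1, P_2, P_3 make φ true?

6

P_1  P_2  P_3  |  φ
 0    0    0   |  0
 0    0    1   |  0
 0    1    0   |  1
 0    1    1   |  1
 1    0    0   |  1
 1    0    1   |  1
 1    1    0   |  1
 1    1    1   |  1
The formula is true on 6 of the 8 rows.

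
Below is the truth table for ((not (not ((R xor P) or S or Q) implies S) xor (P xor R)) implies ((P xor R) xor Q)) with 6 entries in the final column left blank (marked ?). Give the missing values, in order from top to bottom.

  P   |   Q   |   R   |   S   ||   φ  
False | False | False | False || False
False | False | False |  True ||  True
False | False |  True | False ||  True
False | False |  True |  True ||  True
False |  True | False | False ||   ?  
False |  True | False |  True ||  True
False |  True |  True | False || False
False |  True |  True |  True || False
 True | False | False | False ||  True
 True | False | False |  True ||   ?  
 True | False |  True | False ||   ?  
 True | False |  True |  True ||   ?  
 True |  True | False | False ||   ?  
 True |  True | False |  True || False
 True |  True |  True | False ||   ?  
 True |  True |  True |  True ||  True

True, True, False, True, False, True

Row P=False, Q=True, R=False, S=False: (not (not ((R xor P) or S or Q) implies S) xor (P xor R)) = False, ((P xor R) xor Q) = True, so the formula = True.
Row P=True, Q=False, R=False, S=True: (not (not ((R xor P) or S or Q) implies S) xor (P xor R)) = True, ((P xor R) xor Q) = True, so the formula = True.
Row P=True, Q=False, R=True, S=False: (not (not ((R xor P) or S or Q) implies S) xor (P xor R)) = True, ((P xor R) xor Q) = False, so the formula = False.
Row P=True, Q=False, R=True, S=True: (not (not ((R xor P) or S or Q) implies S) xor (P xor R)) = False, ((P xor R) xor Q) = False, so the formula = True.
Row P=True, Q=True, R=False, S=False: (not (not ((R xor P) or S or Q) implies S) xor (P xor R)) = True, ((P xor R) xor Q) = False, so the formula = False.
Row P=True, Q=True, R=True, S=False: (not (not ((R xor P) or S or Q) implies S) xor (P xor R)) = False, ((P xor R) xor Q) = True, so the formula = True.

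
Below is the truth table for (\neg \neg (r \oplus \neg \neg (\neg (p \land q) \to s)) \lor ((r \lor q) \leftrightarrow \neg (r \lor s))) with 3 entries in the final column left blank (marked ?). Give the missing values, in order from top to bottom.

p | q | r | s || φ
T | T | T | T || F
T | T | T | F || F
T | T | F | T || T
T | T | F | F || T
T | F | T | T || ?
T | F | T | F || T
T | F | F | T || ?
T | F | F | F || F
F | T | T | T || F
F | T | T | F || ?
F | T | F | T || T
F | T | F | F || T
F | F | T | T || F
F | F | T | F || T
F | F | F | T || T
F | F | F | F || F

Row p=T, q=F, r=T, s=T: \neg \neg (r \oplus \neg \neg (\neg (p \land q) \to s)) = F, ((r \lor q) \leftrightarrow \neg (r \lor s)) = F, so the formula = F.
Row p=T, q=F, r=F, s=T: \neg \neg (r \oplus \neg \neg (\neg (p \land q) \to s)) = T, ((r \lor q) \leftrightarrow \neg (r \lor s)) = T, so the formula = T.
Row p=F, q=T, r=T, s=F: \neg \neg (r \oplus \neg \neg (\neg (p \land q) \to s)) = T, ((r \lor q) \leftrightarrow \neg (r \lor s)) = F, so the formula = T.

F, T, T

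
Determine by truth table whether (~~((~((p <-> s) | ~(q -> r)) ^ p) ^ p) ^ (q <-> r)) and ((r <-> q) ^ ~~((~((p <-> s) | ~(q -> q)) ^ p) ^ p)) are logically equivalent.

p  q  r  s  |  φ  ψ
0  0  0  0  |  1  1
0  0  0  1  |  0  0
0  0  1  0  |  0  0
0  0  1  1  |  1  1
0  1  0  0  |  0  0
0  1  0  1  |  0  1
0  1  1  0  |  1  1
0  1  1  1  |  0  0
1  0  0  0  |  0  0
1  0  0  1  |  1  1
1  0  1  0  |  1  1
1  0  1  1  |  0  0
1  1  0  0  |  0  1
1  1  0  1  |  0  0
1  1  1  0  |  0  0
1  1  1  1  |  1  1
The columns differ at p=0, q=1, r=0, s=1 (φ=0, ψ=1), so they are not equivalent.

not equivalent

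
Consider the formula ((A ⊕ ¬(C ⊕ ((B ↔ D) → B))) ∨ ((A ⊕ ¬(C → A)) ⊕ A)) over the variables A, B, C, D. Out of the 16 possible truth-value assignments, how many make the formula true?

9

A | B | C | D | (B ↔ D) | ((B ↔ D) → B) | (C ⊕ ((B ↔ D) → B)) | ¬(C ⊕ ((B ↔ D) → B)) | (A ⊕ ¬(C ⊕ ((B ↔ D) → B))) | (C → A) | ¬(C → A) | (A ⊕ ¬(C → A)) | ((A ⊕ ¬(C → A)) ⊕ A) | φ
- | - | - | - | ------- | ------------- | ------------------- | -------------------- | -------------------------- | ------- | -------- | -------------- | -------------------- | -
F | F | F | F |    T    |       F       |          F          |          T           |             T              |    T    |    F     |       F        |          F           | T
F | F | F | T |    F    |       T       |          T          |          F           |             F              |    T    |    F     |       F        |          F           | F
F | F | T | F |    T    |       F       |          T          |          F           |             F              |    F    |    T     |       T        |          T           | T
F | F | T | T |    F    |       T       |          F          |          T           |             T              |    F    |    T     |       T        |          T           | T
F | T | F | F |    F    |       T       |          T          |          F           |             F              |    T    |    F     |       F        |          F           | F
F | T | F | T |    T    |       T       |          T          |          F           |             F              |    T    |    F     |       F        |          F           | F
F | T | T | F |    F    |       T       |          F          |          T           |             T              |    F    |    T     |       T        |          T           | T
F | T | T | T |    T    |       T       |          F          |          T           |             T              |    F    |    T     |       T        |          T           | T
T | F | F | F |    T    |       F       |          F          |          T           |             F              |    T    |    F     |       T        |          F           | F
T | F | F | T |    F    |       T       |          T          |          F           |             T              |    T    |    F     |       T        |          F           | T
T | F | T | F |    T    |       F       |          T          |          F           |             T              |    T    |    F     |       T        |          F           | T
T | F | T | T |    F    |       T       |          F          |          T           |             F              |    T    |    F     |       T        |          F           | F
T | T | F | F |    F    |       T       |          T          |          F           |             T              |    T    |    F     |       T        |          F           | T
T | T | F | T |    T    |       T       |          T          |          F           |             T              |    T    |    F     |       T        |          F           | T
T | T | T | F |    F    |       T       |          F          |          T           |             F              |    T    |    F     |       T        |          F           | F
T | T | T | T |    T    |       T       |          F          |          T           |             F              |    T    |    F     |       T        |          F           | F
The formula is true on 9 of the 16 rows.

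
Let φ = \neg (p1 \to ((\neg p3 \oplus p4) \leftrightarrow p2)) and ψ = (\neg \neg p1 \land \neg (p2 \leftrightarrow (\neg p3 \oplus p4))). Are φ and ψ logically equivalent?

p1  p2  p3  p4  |  φ  ψ
1   1   1   1   |  0  0
1   1   1   0   |  1  1
1   1   0   1   |  1  1
1   1   0   0   |  0  0
1   0   1   1   |  1  1
1   0   1   0   |  0  0
1   0   0   1   |  0  0
1   0   0   0   |  1  1
0   1   1   1   |  0  0
0   1   1   0   |  0  0
0   1   0   1   |  0  0
0   1   0   0   |  0  0
0   0   1   1   |  0  0
0   0   1   0   |  0  0
0   0   0   1   |  0  0
0   0   0   0   |  0  0
The columns for φ and ψ agree on every row, so they are logically equivalent.

equivalent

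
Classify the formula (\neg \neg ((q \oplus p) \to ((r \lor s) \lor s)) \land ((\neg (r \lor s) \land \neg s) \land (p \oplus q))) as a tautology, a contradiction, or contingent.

p | q | r | s || (q \oplus p) | (r \lor s) | ((r \lor s) \lor s) | \neg (r \lor s) | \neg s | (p \oplus q) | φ
T | T | T | T ||      F       |     T      |          T          |        F        |   F    |      F       | F
T | T | T | F ||      F       |     T      |          T          |        F        |   T    |      F       | F
T | T | F | T ||      F       |     T      |          T          |        F        |   F    |      F       | F
T | T | F | F ||      F       |     F      |          F          |        T        |   T    |      F       | F
T | F | T | T ||      T       |     T      |          T          |        F        |   F    |      T       | F
T | F | T | F ||      T       |     T      |          T          |        F        |   T    |      T       | F
T | F | F | T ||      T       |     T      |          T          |        F        |   F    |      T       | F
T | F | F | F ||      T       |     F      |          F          |        T        |   T    |      T       | F
F | T | T | T ||      T       |     T      |          T          |        F        |   F    |      T       | F
F | T | T | F ||      T       |     T      |          T          |        F        |   T    |      T       | F
F | T | F | T ||      T       |     T      |          T          |        F        |   F    |      T       | F
F | T | F | F ||      T       |     F      |          F          |        T        |   T    |      T       | F
F | F | T | T ||      F       |     T      |          T          |        F        |   F    |      F       | F
F | F | T | F ||      F       |     T      |          T          |        F        |   T    |      F       | F
F | F | F | T ||      F       |     T      |          T          |        F        |   F    |      F       | F
F | F | F | F ||      F       |     F      |          F          |        T        |   T    |      F       | F
Every row is F, so the formula is a contradiction.

contradiction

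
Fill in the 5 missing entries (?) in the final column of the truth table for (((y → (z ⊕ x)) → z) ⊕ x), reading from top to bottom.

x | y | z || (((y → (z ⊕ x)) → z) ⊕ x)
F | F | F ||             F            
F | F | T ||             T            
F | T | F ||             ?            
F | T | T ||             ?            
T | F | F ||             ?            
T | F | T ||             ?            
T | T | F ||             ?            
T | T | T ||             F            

Row x=F, y=T, z=F: ((y → (z ⊕ x)) → z) = T, so (((y → (z ⊕ x)) → z) ⊕ x) = T.
Row x=F, y=T, z=T: ((y → (z ⊕ x)) → z) = T, so (((y → (z ⊕ x)) → z) ⊕ x) = T.
Row x=T, y=F, z=F: ((y → (z ⊕ x)) → z) = F, so (((y → (z ⊕ x)) → z) ⊕ x) = T.
Row x=T, y=F, z=T: ((y → (z ⊕ x)) → z) = T, so (((y → (z ⊕ x)) → z) ⊕ x) = F.
Row x=T, y=T, z=F: ((y → (z ⊕ x)) → z) = F, so (((y → (z ⊕ x)) → z) ⊕ x) = T.

T, T, T, F, T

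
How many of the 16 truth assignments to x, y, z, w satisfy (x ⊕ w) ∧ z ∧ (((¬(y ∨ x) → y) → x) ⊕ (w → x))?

1

x | y | z | w || φ
T | T | T | T || F
T | T | T | F || F
T | T | F | T || F
T | T | F | F || F
T | F | T | T || F
T | F | T | F || F
T | F | F | T || F
T | F | F | F || F
F | T | T | T || F
F | T | T | F || F
F | T | F | T || F
F | T | F | F || F
F | F | T | T || T
F | F | T | F || F
F | F | F | T || F
F | F | F | F || F
The formula is true on 1 of the 16 rows.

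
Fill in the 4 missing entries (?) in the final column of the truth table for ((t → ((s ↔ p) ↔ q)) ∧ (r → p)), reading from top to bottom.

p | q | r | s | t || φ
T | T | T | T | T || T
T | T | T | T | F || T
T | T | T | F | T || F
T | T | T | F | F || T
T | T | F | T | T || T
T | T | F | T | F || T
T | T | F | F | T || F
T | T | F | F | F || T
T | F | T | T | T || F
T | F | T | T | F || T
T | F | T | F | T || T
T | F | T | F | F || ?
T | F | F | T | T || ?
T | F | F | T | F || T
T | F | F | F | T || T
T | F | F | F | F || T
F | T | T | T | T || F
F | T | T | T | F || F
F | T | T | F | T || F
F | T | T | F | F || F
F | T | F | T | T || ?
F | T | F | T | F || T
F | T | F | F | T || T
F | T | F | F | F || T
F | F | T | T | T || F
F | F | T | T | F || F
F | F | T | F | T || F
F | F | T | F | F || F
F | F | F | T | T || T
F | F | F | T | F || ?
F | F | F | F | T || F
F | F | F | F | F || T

Row p=T, q=F, r=T, s=F, t=F: (t → ((s ↔ p) ↔ q)) = T, (r → p) = T, so the formula = T.
Row p=T, q=F, r=F, s=T, t=T: (t → ((s ↔ p) ↔ q)) = F, (r → p) = T, so the formula = F.
Row p=F, q=T, r=F, s=T, t=T: (t → ((s ↔ p) ↔ q)) = F, (r → p) = T, so the formula = F.
Row p=F, q=F, r=F, s=T, t=F: (t → ((s ↔ p) ↔ q)) = T, (r → p) = T, so the formula = T.

T, F, F, T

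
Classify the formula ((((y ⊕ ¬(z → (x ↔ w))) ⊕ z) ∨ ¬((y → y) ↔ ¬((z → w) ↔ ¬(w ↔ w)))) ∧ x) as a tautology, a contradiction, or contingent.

x | y | z | w | (x ↔ w) | (z → (x ↔ w)) | ¬(z → (x ↔ w)) | (y ⊕ ¬(z → (x ↔ w))) | ((y ⊕ ¬(z → (x ↔ w))) ⊕ z) | (y → y) | (z → w) | (w ↔ w) | ¬(w ↔ w) | ((z → w) ↔ ¬(w ↔ w)) | ¬((z → w) ↔ ¬(w ↔ w)) | φ
- | - | - | - | ------- | ------------- | -------------- | -------------------- | -------------------------- | ------- | ------- | ------- | -------- | -------------------- | --------------------- | -
T | T | T | T |    T    |       T       |       F        |          T           |             F              |    T    |    T    |    T    |    F     |          F           |           T           | F
T | T | T | F |    F    |       F       |       T        |          F           |             T              |    T    |    F    |    T    |    F     |          T           |           F           | T
T | T | F | T |    T    |       T       |       F        |          T           |             T              |    T    |    T    |    T    |    F     |          F           |           T           | T
T | T | F | F |    F    |       T       |       F        |          T           |             T              |    T    |    T    |    T    |    F     |          F           |           T           | T
T | F | T | T |    T    |       T       |       F        |          F           |             T              |    T    |    T    |    T    |    F     |          F           |           T           | T
T | F | T | F |    F    |       F       |       T        |          T           |             F              |    T    |    F    |    T    |    F     |          T           |           F           | T
T | F | F | T |    T    |       T       |       F        |          F           |             F              |    T    |    T    |    T    |    F     |          F           |           T           | F
T | F | F | F |    F    |       T       |       F        |          F           |             F              |    T    |    T    |    T    |    F     |          F           |           T           | F
F | T | T | T |    F    |       F       |       T        |          F           |             T              |    T    |    T    |    T    |    F     |          F           |           T           | F
F | T | T | F |    T    |       T       |       F        |          T           |             F              |    T    |    F    |    T    |    F     |          T           |           F           | F
F | T | F | T |    F    |       T       |       F        |          T           |             T              |    T    |    T    |    T    |    F     |          F           |           T           | F
F | T | F | F |    T    |       T       |       F        |          T           |             T              |    T    |    T    |    T    |    F     |          F           |           T           | F
F | F | T | T |    F    |       F       |       T        |          T           |             F              |    T    |    T    |    T    |    F     |          F           |           T           | F
F | F | T | F |    T    |       T       |       F        |          F           |             T              |    T    |    F    |    T    |    F     |          T           |           F           | F
F | F | F | T |    F    |       T       |       F        |          F           |             F              |    T    |    T    |    T    |    F     |          F           |           T           | F
F | F | F | F |    T    |       T       |       F        |          F           |             F              |    T    |    T    |    T    |    F     |          F           |           T           | F
5 of 16 rows are T, so the formula is contingent.

contingent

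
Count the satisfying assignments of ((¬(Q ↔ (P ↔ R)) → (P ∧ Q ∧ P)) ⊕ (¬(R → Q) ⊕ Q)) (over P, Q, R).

P | Q | R | (P ↔ R) | (Q ↔ (P ↔ R)) | ¬(Q ↔ (P ↔ R)) | (P ∧ Q ∧ P) | (R → Q) | ¬(R → Q) | (¬(R → Q) ⊕ Q) | φ
- | - | - | ------- | ------------- | -------------- | ----------- | ------- | -------- | -------------- | -
1 | 1 | 1 |    1    |       1       |       0        |      1      |    1    |    0     |       1        | 0
1 | 1 | 0 |    0    |       0       |       1        |      1      |    1    |    0     |       1        | 0
1 | 0 | 1 |    1    |       0       |       1        |      0      |    0    |    1     |       1        | 1
1 | 0 | 0 |    0    |       1       |       0        |      0      |    1    |    0     |       0        | 1
0 | 1 | 1 |    0    |       0       |       1        |      0      |    1    |    0     |       1        | 1
0 | 1 | 0 |    1    |       1       |       0        |      0      |    1    |    0     |       1        | 0
0 | 0 | 1 |    0    |       1       |       0        |      0      |    0    |    1     |       1        | 0
0 | 0 | 0 |    1    |       0       |       1        |      0      |    1    |    0     |       0        | 0
The formula is true on 3 of the 8 rows.

3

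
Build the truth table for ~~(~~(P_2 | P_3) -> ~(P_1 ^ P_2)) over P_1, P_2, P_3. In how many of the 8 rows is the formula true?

5

 P_1  |  P_2  |  P_3  |   φ  
----- | ----- | ----- | -----
 True |  True |  True |  True
 True |  True | False |  True
 True | False |  True | False
 True | False | False |  True
False |  True |  True | False
False |  True | False | False
False | False |  True |  True
False | False | False |  True
The formula is true on 5 of the 8 rows.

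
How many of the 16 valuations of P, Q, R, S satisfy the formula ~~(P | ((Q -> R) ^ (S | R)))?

10

P  Q  R  S     (Q -> R)  (S | R)  ((Q -> R) ^ (S | R))  (P | ((Q -> R) ^ (S | R)))  ~(P | ((Q -> R) ^ (S | R)))  ~~(P | ((Q -> R) ^ (S | R)))
1  1  1  1        1         1              0                        1                            0                            1              
1  1  1  0        1         1              0                        1                            0                            1              
1  1  0  1        0         1              1                        1                            0                            1              
1  1  0  0        0         0              0                        1                            0                            1              
1  0  1  1        1         1              0                        1                            0                            1              
1  0  1  0        1         1              0                        1                            0                            1              
1  0  0  1        1         1              0                        1                            0                            1              
1  0  0  0        1         0              1                        1                            0                            1              
0  1  1  1        1         1              0                        0                            1                            0              
0  1  1  0        1         1              0                        0                            1                            0              
0  1  0  1        0         1              1                        1                            0                            1              
0  1  0  0        0         0              0                        0                            1                            0              
0  0  1  1        1         1              0                        0                            1                            0              
0  0  1  0        1         1              0                        0                            1                            0              
0  0  0  1        1         1              0                        0                            1                            0              
0  0  0  0        1         0              1                        1                            0                            1              
The formula is true on 10 of the 16 rows.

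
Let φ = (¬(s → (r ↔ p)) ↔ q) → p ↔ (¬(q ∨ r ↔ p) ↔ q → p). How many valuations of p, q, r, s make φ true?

p | q | r | s || φ
0 | 0 | 0 | 0 || 1
0 | 0 | 0 | 1 || 1
0 | 0 | 1 | 0 || 0
0 | 0 | 1 | 1 || 1
0 | 1 | 0 | 0 || 0
0 | 1 | 0 | 1 || 0
0 | 1 | 1 | 0 || 0
0 | 1 | 1 | 1 || 1
1 | 0 | 0 | 0 || 1
1 | 0 | 0 | 1 || 1
1 | 0 | 1 | 0 || 0
1 | 0 | 1 | 1 || 0
1 | 1 | 0 | 0 || 0
1 | 1 | 0 | 1 || 0
1 | 1 | 1 | 0 || 0
1 | 1 | 1 | 1 || 0
The formula is true on 6 of the 16 rows.

6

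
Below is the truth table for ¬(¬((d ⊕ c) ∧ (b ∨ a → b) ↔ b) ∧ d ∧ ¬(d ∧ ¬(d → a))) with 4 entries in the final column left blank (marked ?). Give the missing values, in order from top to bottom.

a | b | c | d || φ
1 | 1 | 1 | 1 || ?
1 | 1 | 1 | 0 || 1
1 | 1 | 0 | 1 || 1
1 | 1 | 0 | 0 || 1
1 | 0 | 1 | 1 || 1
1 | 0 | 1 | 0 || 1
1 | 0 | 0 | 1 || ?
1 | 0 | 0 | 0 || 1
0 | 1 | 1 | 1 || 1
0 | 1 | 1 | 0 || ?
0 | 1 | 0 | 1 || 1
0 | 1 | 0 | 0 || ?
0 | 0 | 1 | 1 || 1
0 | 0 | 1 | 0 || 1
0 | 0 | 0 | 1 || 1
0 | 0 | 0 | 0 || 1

0, 1, 1, 1

Row a=1, b=1, c=1, d=1: ¬((d ⊕ c) ∧ (b ∨ a → b) ↔ b) = 1, ¬(d ∧ ¬(d → a)) = 1, (¬((d ⊕ c) ∧ (b ∨ a → b) ↔ b) ∧ d ∧ ¬(d ∧ ¬(d → a))) = 1, so the formula = 0.
Row a=1, b=0, c=0, d=1: ¬((d ⊕ c) ∧ (b ∨ a → b) ↔ b) = 0, ¬(d ∧ ¬(d → a)) = 1, (¬((d ⊕ c) ∧ (b ∨ a → b) ↔ b) ∧ d ∧ ¬(d ∧ ¬(d → a))) = 0, so the formula = 1.
Row a=0, b=1, c=1, d=0: ¬((d ⊕ c) ∧ (b ∨ a → b) ↔ b) = 0, ¬(d ∧ ¬(d → a)) = 1, (¬((d ⊕ c) ∧ (b ∨ a → b) ↔ b) ∧ d ∧ ¬(d ∧ ¬(d → a))) = 0, so the formula = 1.
Row a=0, b=1, c=0, d=0: ¬((d ⊕ c) ∧ (b ∨ a → b) ↔ b) = 1, ¬(d ∧ ¬(d → a)) = 1, (¬((d ⊕ c) ∧ (b ∨ a → b) ↔ b) ∧ d ∧ ¬(d ∧ ¬(d → a))) = 0, so the formula = 1.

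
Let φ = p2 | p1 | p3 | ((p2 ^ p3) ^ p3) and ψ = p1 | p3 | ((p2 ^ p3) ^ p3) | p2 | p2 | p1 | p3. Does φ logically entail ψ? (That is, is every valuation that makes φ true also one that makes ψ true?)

yes

  p1     p2     p3   |    φ      ψ  
False  False  False  |  False  False
False  False   True  |   True   True
False   True  False  |   True   True
False   True   True  |   True   True
 True  False  False  |   True   True
 True  False   True  |   True   True
 True   True  False  |   True   True
 True   True   True  |   True   True
In every row where φ is true, ψ is also true, so φ ⊨ ψ.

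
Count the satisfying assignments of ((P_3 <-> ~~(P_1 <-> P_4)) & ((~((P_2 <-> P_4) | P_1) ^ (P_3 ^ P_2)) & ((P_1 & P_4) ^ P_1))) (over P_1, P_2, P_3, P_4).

1

P_1 | P_2 | P_3 | P_4 | φ
--- | --- | --- | --- | -
 F  |  F  |  F  |  F  | F
 F  |  F  |  F  |  T  | F
 F  |  F  |  T  |  F  | F
 F  |  F  |  T  |  T  | F
 F  |  T  |  F  |  F  | F
 F  |  T  |  F  |  T  | F
 F  |  T  |  T  |  F  | F
 F  |  T  |  T  |  T  | F
 T  |  F  |  F  |  F  | F
 T  |  F  |  F  |  T  | F
 T  |  F  |  T  |  F  | F
 T  |  F  |  T  |  T  | F
 T  |  T  |  F  |  F  | T
 T  |  T  |  F  |  T  | F
 T  |  T  |  T  |  F  | F
 T  |  T  |  T  |  T  | F
The formula is true on 1 of the 16 rows.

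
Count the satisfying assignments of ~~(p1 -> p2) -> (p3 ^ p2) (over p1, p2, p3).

p1  p2  p3  |  (p1 -> p2)  ~(p1 -> p2)  ~~(p1 -> p2)  (p3 ^ p2)  (~~(p1 -> p2) -> (p3 ^ p2))
F   F   F   |      T            F            T            F                   F             
F   F   T   |      T            F            T            T                   T             
F   T   F   |      T            F            T            T                   T             
F   T   T   |      T            F            T            F                   F             
T   F   F   |      F            T            F            F                   T             
T   F   T   |      F            T            F            T                   T             
T   T   F   |      T            F            T            T                   T             
T   T   T   |      T            F            T            F                   F             
The formula is true on 5 of the 8 rows.

5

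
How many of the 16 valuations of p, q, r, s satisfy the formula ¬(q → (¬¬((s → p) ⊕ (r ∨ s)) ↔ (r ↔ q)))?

p | q | r | s | (s → p) | (r ∨ s) | ((s → p) ⊕ (r ∨ s)) | ¬((s → p) ⊕ (r ∨ s)) | ¬¬((s → p) ⊕ (r ∨ s)) | (r ↔ q) | φ
- | - | - | - | ------- | ------- | ------------------- | -------------------- | --------------------- | ------- | -
F | F | F | F |    T    |    F    |          T          |          F           |           T           |    T    | F
F | F | F | T |    F    |    T    |          T          |          F           |           T           |    T    | F
F | F | T | F |    T    |    T    |          F          |          T           |           F           |    F    | F
F | F | T | T |    F    |    T    |          T          |          F           |           T           |    F    | F
F | T | F | F |    T    |    F    |          T          |          F           |           T           |    F    | T
F | T | F | T |    F    |    T    |          T          |          F           |           T           |    F    | T
F | T | T | F |    T    |    T    |          F          |          T           |           F           |    T    | T
F | T | T | T |    F    |    T    |          T          |          F           |           T           |    T    | F
T | F | F | F |    T    |    F    |          T          |          F           |           T           |    T    | F
T | F | F | T |    T    |    T    |          F          |          T           |           F           |    T    | F
T | F | T | F |    T    |    T    |          F          |          T           |           F           |    F    | F
T | F | T | T |    T    |    T    |          F          |          T           |           F           |    F    | F
T | T | F | F |    T    |    F    |          T          |          F           |           T           |    F    | T
T | T | F | T |    T    |    T    |          F          |          T           |           F           |    F    | F
T | T | T | F |    T    |    T    |          F          |          T           |           F           |    T    | T
T | T | T | T |    T    |    T    |          F          |          T           |           F           |    T    | T
The formula is true on 6 of the 16 rows.

6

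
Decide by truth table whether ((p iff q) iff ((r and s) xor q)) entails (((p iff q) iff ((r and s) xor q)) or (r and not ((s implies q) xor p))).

p  q  r  s  |  φ  ψ
1  1  1  1  |  0  1
1  1  1  0  |  1  1
1  1  0  1  |  1  1
1  1  0  0  |  1  1
1  0  1  1  |  0  0
1  0  1  0  |  1  1
1  0  0  1  |  1  1
1  0  0  0  |  1  1
0  1  1  1  |  1  1
0  1  1  0  |  0  0
0  1  0  1  |  0  0
0  1  0  0  |  0  0
0  0  1  1  |  1  1
0  0  1  0  |  0  0
0  0  0  1  |  0  0
0  0  0  0  |  0  0
In every row where φ is true, ψ is also true, so φ ⊨ ψ.

yes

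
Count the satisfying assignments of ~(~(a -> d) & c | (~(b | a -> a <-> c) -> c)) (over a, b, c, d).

a  b  c  d     (a -> d)  ~(a -> d)  (~(a -> d) & c)  (b | a)  ((b | a) -> a)  (((b | a) -> a) <-> c)  ~(((b | a) -> a) <-> c)  φ
1  1  1  1        1          0             0            1           1                   1                        0             0
1  1  1  0        0          1             1            1           1                   1                        0             0
1  1  0  1        1          0             0            1           1                   0                        1             1
1  1  0  0        0          1             0            1           1                   0                        1             1
1  0  1  1        1          0             0            1           1                   1                        0             0
1  0  1  0        0          1             1            1           1                   1                        0             0
1  0  0  1        1          0             0            1           1                   0                        1             1
1  0  0  0        0          1             0            1           1                   0                        1             1
0  1  1  1        1          0             0            1           0                   0                        1             0
0  1  1  0        1          0             0            1           0                   0                        1             0
0  1  0  1        1          0             0            1           0                   1                        0             0
0  1  0  0        1          0             0            1           0                   1                        0             0
0  0  1  1        1          0             0            0           1                   1                        0             0
0  0  1  0        1          0             0            0           1                   1                        0             0
0  0  0  1        1          0             0            0           1                   0                        1             1
0  0  0  0        1          0             0            0           1                   0                        1             1
The formula is true on 6 of the 16 rows.

6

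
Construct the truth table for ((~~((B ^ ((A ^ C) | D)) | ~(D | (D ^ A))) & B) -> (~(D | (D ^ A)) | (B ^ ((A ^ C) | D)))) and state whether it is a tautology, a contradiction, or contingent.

A  B  C  D     (A ^ C)  ((A ^ C) | D)  (B ^ ((A ^ C) | D))  (D ^ A)  (D | (D ^ A))  ~(D | (D ^ A))  φ
T  T  T  T        F           T                 F              F           T              F         T
T  T  T  F        F           F                 T              T           T              F         T
T  T  F  T        T           T                 F              F           T              F         T
T  T  F  F        T           T                 F              T           T              F         T
T  F  T  T        F           T                 T              F           T              F         T
T  F  T  F        F           F                 F              T           T              F         T
T  F  F  T        T           T                 T              F           T              F         T
T  F  F  F        T           T                 T              T           T              F         T
F  T  T  T        T           T                 F              T           T              F         T
F  T  T  F        T           T                 F              F           F              T         T
F  T  F  T        F           T                 F              T           T              F         T
F  T  F  F        F           F                 T              F           F              T         T
F  F  T  T        T           T                 T              T           T              F         T
F  F  T  F        T           T                 T              F           F              T         T
F  F  F  T        F           T                 T              T           T              F         T
F  F  F  F        F           F                 F              F           F              T         T
Every row is T, so the formula is a tautology.

tautology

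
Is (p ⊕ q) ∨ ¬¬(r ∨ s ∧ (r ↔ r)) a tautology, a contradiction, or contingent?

p  q  r  s  |  ((p ⊕ q) ∨ ¬¬(r ∨ (s ∧ (r ↔ r))))
T  T  T  T  |                  T                
T  T  T  F  |                  T                
T  T  F  T  |                  T                
T  T  F  F  |                  F                
T  F  T  T  |                  T                
T  F  T  F  |                  T                
T  F  F  T  |                  T                
T  F  F  F  |                  T                
F  T  T  T  |                  T                
F  T  T  F  |                  T                
F  T  F  T  |                  T                
F  T  F  F  |                  T                
F  F  T  T  |                  T                
F  F  T  F  |                  T                
F  F  F  T  |                  T                
F  F  F  F  |                  F                
14 of 16 rows are T, so the formula is contingent.

contingent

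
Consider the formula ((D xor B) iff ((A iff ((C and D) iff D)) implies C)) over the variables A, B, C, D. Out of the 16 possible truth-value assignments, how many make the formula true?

8

  A   |   B   |   C   |   D   || (D xor B) | (C and D) | ((C and D) iff D) | (A iff ((C and D) iff D)) |   φ  
False | False | False | False ||   False   |   False   |        True       |           False           | False
False | False | False |  True ||    True   |   False   |       False       |            True           | False
False | False |  True | False ||   False   |   False   |        True       |           False           | False
False | False |  True |  True ||    True   |    True   |        True       |           False           |  True
False |  True | False | False ||    True   |   False   |        True       |           False           |  True
False |  True | False |  True ||   False   |   False   |       False       |            True           |  True
False |  True |  True | False ||    True   |   False   |        True       |           False           |  True
False |  True |  True |  True ||   False   |    True   |        True       |           False           | False
 True | False | False | False ||   False   |   False   |        True       |            True           |  True
 True | False | False |  True ||    True   |   False   |       False       |           False           |  True
 True | False |  True | False ||   False   |   False   |        True       |            True           | False
 True | False |  True |  True ||    True   |    True   |        True       |            True           |  True
 True |  True | False | False ||    True   |   False   |        True       |            True           | False
 True |  True | False |  True ||   False   |   False   |       False       |           False           | False
 True |  True |  True | False ||    True   |   False   |        True       |            True           |  True
 True |  True |  True |  True ||   False   |    True   |        True       |            True           | False
The formula is true on 8 of the 16 rows.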